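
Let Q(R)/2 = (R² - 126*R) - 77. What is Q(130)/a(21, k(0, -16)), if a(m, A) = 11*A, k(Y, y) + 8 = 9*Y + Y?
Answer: -443/44 ≈ -10.068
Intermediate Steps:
k(Y, y) = -8 + 10*Y (k(Y, y) = -8 + (9*Y + Y) = -8 + 10*Y)
Q(R) = -154 - 252*R + 2*R² (Q(R) = 2*((R² - 126*R) - 77) = 2*(-77 + R² - 126*R) = -154 - 252*R + 2*R²)
Q(130)/a(21, k(0, -16)) = (-154 - 252*130 + 2*130²)/((11*(-8 + 10*0))) = (-154 - 32760 + 2*16900)/((11*(-8 + 0))) = (-154 - 32760 + 33800)/((11*(-8))) = 886/(-88) = 886*(-1/88) = -443/44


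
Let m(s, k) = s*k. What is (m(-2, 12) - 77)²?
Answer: 10201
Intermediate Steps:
m(s, k) = k*s
(m(-2, 12) - 77)² = (12*(-2) - 77)² = (-24 - 77)² = (-101)² = 10201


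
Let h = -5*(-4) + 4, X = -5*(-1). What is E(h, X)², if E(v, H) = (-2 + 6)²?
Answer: 256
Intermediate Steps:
X = 5
h = 24 (h = 20 + 4 = 24)
E(v, H) = 16 (E(v, H) = 4² = 16)
E(h, X)² = 16² = 256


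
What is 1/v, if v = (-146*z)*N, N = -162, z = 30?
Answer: 1/709560 ≈ 1.4093e-6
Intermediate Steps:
v = 709560 (v = -146*30*(-162) = -4380*(-162) = 709560)
1/v = 1/709560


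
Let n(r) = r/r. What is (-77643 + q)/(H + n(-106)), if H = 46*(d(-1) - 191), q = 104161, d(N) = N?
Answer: -26518/8831 ≈ -3.0028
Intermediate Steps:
n(r) = 1
H = -8832 (H = 46*(-1 - 191) = 46*(-192) = -8832)
(-77643 + q)/(H + n(-106)) = (-77643 + 104161)/(-8832 + 1) = 26518/(-8831) = 26518*(-1/8831) = -26518/8831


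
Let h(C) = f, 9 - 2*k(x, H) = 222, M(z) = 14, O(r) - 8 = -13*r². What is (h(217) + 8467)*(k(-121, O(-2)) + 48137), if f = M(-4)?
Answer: 814693341/2 ≈ 4.0735e+8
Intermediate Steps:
O(r) = 8 - 13*r²
k(x, H) = -213/2 (k(x, H) = 9/2 - ½*222 = 9/2 - 111 = -213/2)
f = 14
h(C) = 14
(h(217) + 8467)*(k(-121, O(-2)) + 48137) = (14 + 8467)*(-213/2 + 48137) = 8481*(96061/2) = 814693341/2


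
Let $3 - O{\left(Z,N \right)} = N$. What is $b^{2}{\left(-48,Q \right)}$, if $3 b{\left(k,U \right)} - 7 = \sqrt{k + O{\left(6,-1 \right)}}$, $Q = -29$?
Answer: $\frac{5}{9} + \frac{28 i \sqrt{11}}{9} \approx 0.55556 + 10.318 i$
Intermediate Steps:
$O{\left(Z,N \right)} = 3 - N$
$b{\left(k,U \right)} = \frac{7}{3} + \frac{\sqrt{4 + k}}{3}$ ($b{\left(k,U \right)} = \frac{7}{3} + \frac{\sqrt{k + \left(3 - -1\right)}}{3} = \frac{7}{3} + \frac{\sqrt{k + \left(3 + 1\right)}}{3} = \frac{7}{3} + \frac{\sqrt{k + 4}}{3} = \frac{7}{3} + \frac{\sqrt{4 + k}}{3}$)
$b^{2}{\left(-48,Q \right)} = \left(\frac{7}{3} + \frac{\sqrt{4 - 48}}{3}\right)^{2} = \left(\frac{7}{3} + \frac{\sqrt{-44}}{3}\right)^{2} = \left(\frac{7}{3} + \frac{2 i \sqrt{11}}{3}\right)^{2}$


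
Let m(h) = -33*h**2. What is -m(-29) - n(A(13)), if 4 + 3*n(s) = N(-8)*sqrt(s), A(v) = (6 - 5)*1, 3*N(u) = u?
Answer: 249797/9 ≈ 27755.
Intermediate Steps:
N(u) = u/3
A(v) = 1 (A(v) = 1*1 = 1)
n(s) = -4/3 - 8*sqrt(s)/9 (n(s) = -4/3 + (((1/3)*(-8))*sqrt(s))/3 = -4/3 + (-8*sqrt(s)/3)/3 = -4/3 - 8*sqrt(s)/9)
-m(-29) - n(A(13)) = -(-33)*(-29)**2 - (-4/3 - 8*sqrt(1)/9) = -(-33)*841 - (-4/3 - 8/9*1) = -1*(-27753) - (-4/3 - 8/9) = 27753 - 1*(-20/9) = 27753 + 20/9 = 249797/9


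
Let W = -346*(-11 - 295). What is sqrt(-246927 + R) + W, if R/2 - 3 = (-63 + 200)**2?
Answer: 105876 + I*sqrt(209383) ≈ 1.0588e+5 + 457.58*I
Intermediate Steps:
W = 105876 (W = -346*(-306) = 105876)
R = 37544 (R = 6 + 2*(-63 + 200)**2 = 6 + 2*137**2 = 6 + 2*18769 = 6 + 37538 = 37544)
sqrt(-246927 + R) + W = sqrt(-246927 + 37544) + 105876 = sqrt(-209383) + 105876 = I*sqrt(209383) + 105876 = 105876 + I*sqrt(209383)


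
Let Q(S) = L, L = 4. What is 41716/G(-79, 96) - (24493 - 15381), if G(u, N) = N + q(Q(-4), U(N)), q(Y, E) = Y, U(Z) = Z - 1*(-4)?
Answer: -217371/25 ≈ -8694.8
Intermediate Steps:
U(Z) = 4 + Z (U(Z) = Z + 4 = 4 + Z)
Q(S) = 4
G(u, N) = 4 + N (G(u, N) = N + 4 = 4 + N)
41716/G(-79, 96) - (24493 - 15381) = 41716/(4 + 96) - (24493 - 15381) = 41716/100 - 1*9112 = 41716*(1/100) - 9112 = 10429/25 - 9112 = -217371/25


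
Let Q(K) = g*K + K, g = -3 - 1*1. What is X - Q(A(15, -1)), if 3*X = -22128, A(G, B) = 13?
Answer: -7337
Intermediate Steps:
X = -7376 (X = (1/3)*(-22128) = -7376)
g = -4 (g = -3 - 1 = -4)
Q(K) = -3*K (Q(K) = -4*K + K = -3*K)
X - Q(A(15, -1)) = -7376 - (-3)*13 = -7376 - 1*(-39) = -7376 + 39 = -7337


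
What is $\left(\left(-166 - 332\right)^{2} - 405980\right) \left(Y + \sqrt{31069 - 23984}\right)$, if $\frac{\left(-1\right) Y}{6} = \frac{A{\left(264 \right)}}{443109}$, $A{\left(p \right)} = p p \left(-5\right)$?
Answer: $- \frac{110102952960}{147703} - 157976 \sqrt{7085} \approx -1.4043 \cdot 10^{7}$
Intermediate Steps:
$A{\left(p \right)} = - 5 p^{2}$ ($A{\left(p \right)} = p^{2} \left(-5\right) = - 5 p^{2}$)
$Y = \frac{696960}{147703}$ ($Y = - 6 \frac{\left(-5\right) 264^{2}}{443109} = - 6 \left(-5\right) 69696 \cdot \frac{1}{443109} = - 6 \left(\left(-348480\right) \frac{1}{443109}\right) = \left(-6\right) \left(- \frac{116160}{147703}\right) = \frac{696960}{147703} \approx 4.7187$)
$\left(\left(-166 - 332\right)^{2} - 405980\right) \left(Y + \sqrt{31069 - 23984}\right) = \left(\left(-166 - 332\right)^{2} - 405980\right) \left(\frac{696960}{147703} + \sqrt{31069 - 23984}\right) = \left(\left(-498\right)^{2} - 405980\right) \left(\frac{696960}{147703} + \sqrt{7085}\right) = \left(248004 - 405980\right) \left(\frac{696960}{147703} + \sqrt{7085}\right) = - 157976 \left(\frac{696960}{147703} + \sqrt{7085}\right) = - \frac{110102952960}{147703} - 157976 \sqrt{7085}$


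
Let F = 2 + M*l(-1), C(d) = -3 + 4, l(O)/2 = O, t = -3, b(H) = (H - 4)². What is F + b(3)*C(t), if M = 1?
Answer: 1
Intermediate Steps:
b(H) = (-4 + H)²
l(O) = 2*O
C(d) = 1
F = 0 (F = 2 + 1*(2*(-1)) = 2 + 1*(-2) = 2 - 2 = 0)
F + b(3)*C(t) = 0 + (-4 + 3)²*1 = 0 + (-1)²*1 = 0 + 1*1 = 0 + 1 = 1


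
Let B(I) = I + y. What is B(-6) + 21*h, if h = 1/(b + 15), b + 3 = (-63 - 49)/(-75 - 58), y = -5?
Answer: -2285/244 ≈ -9.3647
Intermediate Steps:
b = -41/19 (b = -3 + (-63 - 49)/(-75 - 58) = -3 - 112/(-133) = -3 - 112*(-1/133) = -3 + 16/19 = -41/19 ≈ -2.1579)
h = 19/244 (h = 1/(-41/19 + 15) = 1/(244/19) = 19/244 ≈ 0.077869)
B(I) = -5 + I (B(I) = I - 5 = -5 + I)
B(-6) + 21*h = (-5 - 6) + 21*(19/244) = -11 + 399/244 = -2285/244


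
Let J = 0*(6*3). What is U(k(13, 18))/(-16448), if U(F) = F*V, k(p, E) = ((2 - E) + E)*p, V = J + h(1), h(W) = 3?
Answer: -39/8224 ≈ -0.0047422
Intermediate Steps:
J = 0 (J = 0*18 = 0)
V = 3 (V = 0 + 3 = 3)
k(p, E) = 2*p
U(F) = 3*F (U(F) = F*3 = 3*F)
U(k(13, 18))/(-16448) = (3*(2*13))/(-16448) = (3*26)*(-1/16448) = 78*(-1/16448) = -39/8224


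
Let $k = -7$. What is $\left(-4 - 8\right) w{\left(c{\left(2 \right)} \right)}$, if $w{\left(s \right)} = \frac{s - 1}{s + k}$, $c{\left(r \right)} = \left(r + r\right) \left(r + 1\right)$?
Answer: $- \frac{132}{5} \approx -26.4$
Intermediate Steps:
$c{\left(r \right)} = 2 r \left(1 + r\right)$
$w{\left(s \right)} = \frac{-1 + s}{-7 + s}$ ($w{\left(s \right)} = \frac{s - 1}{s - 7} = \frac{-1 + s}{-7 + s}$)
$\left(-4 - 8\right) w{\left(c{\left(2 \right)} \right)} = \left(-4 - 8\right) \frac{-1 + 2 \cdot 2 \left(1 + 2\right)}{-7 + 2 \cdot 2 \left(1 + 2\right)} = - 12 \frac{-1 + 2 \cdot 2 \cdot 3}{-7 + 2 \cdot 2 \cdot 3} = - 12 \frac{-1 + 12}{-7 + 12} = - 12 \cdot \frac{1}{5} \cdot 11 = \left(-12\right) \frac{11}{5} = - \frac{132}{5}$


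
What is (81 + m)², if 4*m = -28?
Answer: 5476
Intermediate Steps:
m = -7 (m = (¼)*(-28) = -7)
(81 + m)² = (81 - 7)² = 74² = 5476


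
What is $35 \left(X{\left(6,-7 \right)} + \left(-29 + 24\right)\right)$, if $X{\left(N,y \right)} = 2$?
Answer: $-105$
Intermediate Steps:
$35 \left(X{\left(6,-7 \right)} + \left(-29 + 24\right)\right) = 35 \left(2 + \left(-29 + 24\right)\right) = 35 \left(2 - 5\right) = 35 \left(-3\right) = -105$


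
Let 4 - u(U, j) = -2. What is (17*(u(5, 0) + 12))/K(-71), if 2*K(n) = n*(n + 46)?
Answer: 612/1775 ≈ 0.34479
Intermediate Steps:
u(U, j) = 6 (u(U, j) = 4 - 1*(-2) = 4 + 2 = 6)
K(n) = n*(46 + n)/2 (K(n) = (n*(n + 46))/2 = (n*(46 + n))/2 = n*(46 + n)/2)
(17*(u(5, 0) + 12))/K(-71) = (17*(6 + 12))/(((1/2)*(-71)*(46 - 71))) = (17*18)/(((1/2)*(-71)*(-25))) = 306/(1775/2) = 306*(2/1775) = 612/1775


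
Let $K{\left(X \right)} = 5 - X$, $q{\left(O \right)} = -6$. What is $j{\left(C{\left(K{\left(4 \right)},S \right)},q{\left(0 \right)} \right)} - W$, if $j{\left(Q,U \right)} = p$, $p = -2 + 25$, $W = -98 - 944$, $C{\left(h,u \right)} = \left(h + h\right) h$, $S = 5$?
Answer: $1065$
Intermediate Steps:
$C{\left(h,u \right)} = 2 h^{2}$ ($C{\left(h,u \right)} = 2 h h = 2 h^{2}$)
$W = -1042$ ($W = -98 - 944 = -1042$)
$p = 23$
$j{\left(Q,U \right)} = 23$
$j{\left(C{\left(K{\left(4 \right)},S \right)},q{\left(0 \right)} \right)} - W = 23 - -1042 = 23 + 1042 = 1065$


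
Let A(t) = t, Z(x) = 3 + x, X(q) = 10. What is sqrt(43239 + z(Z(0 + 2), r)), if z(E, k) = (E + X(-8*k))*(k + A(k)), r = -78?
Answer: sqrt(40899) ≈ 202.24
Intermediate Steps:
z(E, k) = 2*k*(10 + E) (z(E, k) = (E + 10)*(k + k) = (10 + E)*(2*k) = 2*k*(10 + E))
sqrt(43239 + z(Z(0 + 2), r)) = sqrt(43239 + 2*(-78)*(10 + (3 + (0 + 2)))) = sqrt(43239 + 2*(-78)*(10 + (3 + 2))) = sqrt(43239 + 2*(-78)*(10 + 5)) = sqrt(43239 + 2*(-78)*15) = sqrt(43239 - 2340) = sqrt(40899)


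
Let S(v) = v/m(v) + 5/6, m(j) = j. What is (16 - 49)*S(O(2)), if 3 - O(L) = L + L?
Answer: -121/2 ≈ -60.500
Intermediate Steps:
O(L) = 3 - 2*L (O(L) = 3 - (L + L) = 3 - 2*L)
S(v) = 11/6 (S(v) = v/v + 5/6 = 1 + 5*(⅙) = 1 + ⅚ = 11/6)
(16 - 49)*S(O(2)) = (16 - 49)*(11/6) = -33*11/6 = -121/2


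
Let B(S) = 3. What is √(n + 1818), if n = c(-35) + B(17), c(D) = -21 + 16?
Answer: 2*√454 ≈ 42.615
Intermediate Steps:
c(D) = -5
n = -2 (n = -5 + 3 = -2)
√(n + 1818) = √(-2 + 1818) = √1816 = 2*√454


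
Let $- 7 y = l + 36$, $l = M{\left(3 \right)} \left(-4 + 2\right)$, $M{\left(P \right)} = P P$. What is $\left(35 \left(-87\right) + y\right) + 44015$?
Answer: $\frac{286772}{7} \approx 40967.0$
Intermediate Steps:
$M{\left(P \right)} = P^{2}$
$l = -18$ ($l = 3^{2} \left(-4 + 2\right) = 9 \left(-2\right) = -18$)
$y = - \frac{18}{7}$ ($y = - \frac{-18 + 36}{7} = \left(- \frac{1}{7}\right) 18 = - \frac{18}{7} \approx -2.5714$)
$\left(35 \left(-87\right) + y\right) + 44015 = \left(35 \left(-87\right) - \frac{18}{7}\right) + 44015 = \left(-3045 - \frac{18}{7}\right) + 44015 = - \frac{21333}{7} + 44015 = \frac{286772}{7}$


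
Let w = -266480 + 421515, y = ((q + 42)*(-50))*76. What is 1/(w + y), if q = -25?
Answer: 1/90435 ≈ 1.1058e-5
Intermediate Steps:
y = -64600 (y = ((-25 + 42)*(-50))*76 = (17*(-50))*76 = -850*76 = -64600)
w = 155035
1/(w + y) = 1/(155035 - 64600) = 1/90435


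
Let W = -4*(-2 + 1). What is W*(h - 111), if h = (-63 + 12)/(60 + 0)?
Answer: -2237/5 ≈ -447.40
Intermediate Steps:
h = -17/20 (h = -51/60 = -51*1/60 = -17/20 ≈ -0.85000)
W = 4 (W = -4*(-1) = 4)
W*(h - 111) = 4*(-17/20 - 111) = 4*(-2237/20) = -2237/5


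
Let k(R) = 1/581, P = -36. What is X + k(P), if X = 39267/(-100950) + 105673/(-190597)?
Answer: -3508996969673/3726295238050 ≈ -0.94168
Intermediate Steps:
k(R) = 1/581
X = -6050620583/6413589050 (X = 39267*(-1/100950) + 105673*(-1/190597) = -13089/33650 - 105673/190597 = -6050620583/6413589050 ≈ -0.94341)
X + k(P) = -6050620583/6413589050 + 1/581 = -3508996969673/3726295238050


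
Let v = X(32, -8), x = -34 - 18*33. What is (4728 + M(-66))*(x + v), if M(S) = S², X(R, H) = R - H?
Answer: -5341392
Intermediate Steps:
x = -628 (x = -34 - 594 = -628)
v = 40 (v = 32 - 1*(-8) = 32 + 8 = 40)
(4728 + M(-66))*(x + v) = (4728 + (-66)²)*(-628 + 40) = (4728 + 4356)*(-588) = 9084*(-588) = -5341392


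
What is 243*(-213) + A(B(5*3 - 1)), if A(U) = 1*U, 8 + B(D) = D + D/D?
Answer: -51752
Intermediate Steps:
B(D) = -7 + D (B(D) = -8 + (D + D/D) = -8 + (D + 1) = -8 + (1 + D) = -7 + D)
A(U) = U
243*(-213) + A(B(5*3 - 1)) = 243*(-213) + (-7 + (5*3 - 1)) = -51759 + (-7 + (15 - 1)) = -51759 + (-7 + 14) = -51759 + 7 = -51752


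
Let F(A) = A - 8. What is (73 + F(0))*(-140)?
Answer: -9100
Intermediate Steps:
F(A) = -8 + A
(73 + F(0))*(-140) = (73 + (-8 + 0))*(-140) = (73 - 8)*(-140) = 65*(-140) = -9100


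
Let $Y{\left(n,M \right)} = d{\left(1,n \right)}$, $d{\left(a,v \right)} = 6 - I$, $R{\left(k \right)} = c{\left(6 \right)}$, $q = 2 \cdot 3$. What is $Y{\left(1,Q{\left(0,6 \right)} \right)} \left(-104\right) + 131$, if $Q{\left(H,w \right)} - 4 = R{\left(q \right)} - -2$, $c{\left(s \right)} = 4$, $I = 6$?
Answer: $131$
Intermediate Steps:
$q = 6$
$R{\left(k \right)} = 4$
$d{\left(a,v \right)} = 0$ ($d{\left(a,v \right)} = 6 - 6 = 0$)
$Q{\left(H,w \right)} = 10$ ($Q{\left(H,w \right)} = 4 + \left(4 - -2\right) = 4 + \left(4 + 2\right) = 4 + 6 = 10$)
$Y{\left(n,M \right)} = 0$
$Y{\left(1,Q{\left(0,6 \right)} \right)} \left(-104\right) + 131 = 0 \left(-104\right) + 131 = 0 + 131 = 131$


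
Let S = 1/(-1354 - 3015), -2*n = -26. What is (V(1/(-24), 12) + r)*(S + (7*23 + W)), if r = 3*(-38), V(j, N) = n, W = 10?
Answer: -75456898/4369 ≈ -17271.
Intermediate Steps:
n = 13 (n = -½*(-26) = 13)
V(j, N) = 13
S = -1/4369 (S = 1/(-4369) = -1/4369 ≈ -0.00022889)
r = -114
(V(1/(-24), 12) + r)*(S + (7*23 + W)) = (13 - 114)*(-1/4369 + (7*23 + 10)) = -101*(-1/4369 + (161 + 10)) = -101*(-1/4369 + 171) = -101*747098/4369 = -75456898/4369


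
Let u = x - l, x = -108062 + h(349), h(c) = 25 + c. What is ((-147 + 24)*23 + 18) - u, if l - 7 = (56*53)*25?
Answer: 179084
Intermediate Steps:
x = -107688 (x = -108062 + (25 + 349) = -108062 + 374 = -107688)
l = 74207 (l = 7 + (56*53)*25 = 7 + 2968*25 = 7 + 74200 = 74207)
u = -181895 (u = -107688 - 1*74207 = -107688 - 74207 = -181895)
((-147 + 24)*23 + 18) - u = ((-147 + 24)*23 + 18) - 1*(-181895) = (-123*23 + 18) + 181895 = (-2829 + 18) + 181895 = -2811 + 181895 = 179084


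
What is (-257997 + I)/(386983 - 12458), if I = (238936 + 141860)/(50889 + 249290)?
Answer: -77444900667/112424539975 ≈ -0.68886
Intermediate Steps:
I = 380796/300179 ≈ 1.2686
(-257997 + I)/(386983 - 12458) = (-257997 + 380796/300179)/(386983 - 12458) = -77444900667/300179/374525 = -77444900667/300179*1/374525 = -77444900667/112424539975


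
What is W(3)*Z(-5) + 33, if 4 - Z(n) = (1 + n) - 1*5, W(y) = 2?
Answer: 59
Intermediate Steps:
Z(n) = 8 - n (Z(n) = 4 - ((1 + n) - 1*5) = 4 - ((1 + n) - 5) = 4 - (-4 + n) = 4 + (4 - n) = 8 - n)
W(3)*Z(-5) + 33 = 2*(8 - 1*(-5)) + 33 = 2*(8 + 5) + 33 = 2*13 + 33 = 26 + 33 = 59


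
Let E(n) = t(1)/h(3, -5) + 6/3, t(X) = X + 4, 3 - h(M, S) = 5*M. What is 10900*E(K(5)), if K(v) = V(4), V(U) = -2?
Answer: 51775/3 ≈ 17258.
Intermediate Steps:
K(v) = -2
h(M, S) = 3 - 5*M
t(X) = 4 + X
E(n) = 19/12 (E(n) = (4 + 1)/(3 - 5*3) + 6/3 = 5/(3 - 15) + 6*(⅓) = 5/(-12) + 2 = 5*(-1/12) + 2 = -5/12 + 2 = 19/12)
10900*E(K(5)) = 10900*(19/12) = 51775/3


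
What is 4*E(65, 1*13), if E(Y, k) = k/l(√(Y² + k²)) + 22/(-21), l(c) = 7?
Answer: 68/21 ≈ 3.2381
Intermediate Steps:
E(Y, k) = -22/21 + k/7 (E(Y, k) = k/7 + 22/(-21) = k*(⅐) + 22*(-1/21) = k/7 - 22/21 = -22/21 + k/7)
4*E(65, 1*13) = 4*(-22/21 + (1*13)/7) = 4*(-22/21 + (⅐)*13) = 4*(-22/21 + 13/7) = 4*(17/21) = 68/21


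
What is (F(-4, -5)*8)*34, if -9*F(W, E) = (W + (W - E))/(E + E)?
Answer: -136/15 ≈ -9.0667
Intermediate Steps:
F(W, E) = -(-E + 2*W)/(18*E) (F(W, E) = -(W + (W - E))/(9*(E + E)) = -(-E + 2*W)/(9*(2*E)) = -(-E + 2*W)*1/(2*E)/9 = -(-E + 2*W)/(18*E))
(F(-4, -5)*8)*34 = (((1/18)*(-5 - 2*(-4))/(-5))*8)*34 = (((1/18)*(-⅕)*(-5 + 8))*8)*34 = (((1/18)*(-⅕)*3)*8)*34 = -1/30*8*34 = -4/15*34 = -136/15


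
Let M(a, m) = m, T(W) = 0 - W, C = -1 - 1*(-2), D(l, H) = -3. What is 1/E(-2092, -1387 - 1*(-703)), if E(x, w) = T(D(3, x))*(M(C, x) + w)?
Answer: -1/8328 ≈ -0.00012008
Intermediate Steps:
C = 1 (C = -1 + 2 = 1)
T(W) = -W
E(x, w) = 3*w + 3*x (E(x, w) = (-1*(-3))*(x + w) = 3*(w + x) = 3*w + 3*x)
1/E(-2092, -1387 - 1*(-703)) = 1/(3*(-1387 - 1*(-703)) + 3*(-2092)) = 1/(3*(-1387 + 703) - 6276) = 1/(3*(-684) - 6276) = 1/(-2052 - 6276) = 1/(-8328) = -1/8328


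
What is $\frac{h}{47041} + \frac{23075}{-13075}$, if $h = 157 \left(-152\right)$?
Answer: $- \frac{55899715}{24602443} \approx -2.2721$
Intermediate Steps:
$h = -23864$
$\frac{h}{47041} + \frac{23075}{-13075} = - \frac{23864}{47041} + \frac{23075}{-13075} = \left(-23864\right) \frac{1}{47041} + 23075 \left(- \frac{1}{13075}\right) = - \frac{23864}{47041} - \frac{923}{523} = - \frac{55899715}{24602443}$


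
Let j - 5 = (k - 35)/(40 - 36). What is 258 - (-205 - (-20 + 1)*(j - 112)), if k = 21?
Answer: 5125/2 ≈ 2562.5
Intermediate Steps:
j = 3/2 (j = 5 + (21 - 35)/(40 - 36) = 5 - 14/4 = 5 - 14*¼ = 5 - 7/2 = 3/2 ≈ 1.5000)
258 - (-205 - (-20 + 1)*(j - 112)) = 258 - (-205 - (-20 + 1)*(3/2 - 112)) = 258 - (-205 - (-19)*(-221)/2) = 258 - (-205 - 1*4199/2) = 258 - (-205 - 4199/2) = 258 - 1*(-4609/2) = 258 + 4609/2 = 5125/2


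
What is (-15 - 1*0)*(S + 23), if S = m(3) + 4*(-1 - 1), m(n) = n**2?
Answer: -360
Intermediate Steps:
S = 1 (S = 3**2 + 4*(-1 - 1) = 9 + 4*(-2) = 9 - 8 = 1)
(-15 - 1*0)*(S + 23) = (-15 - 1*0)*(1 + 23) = (-15 + 0)*24 = -15*24 = -360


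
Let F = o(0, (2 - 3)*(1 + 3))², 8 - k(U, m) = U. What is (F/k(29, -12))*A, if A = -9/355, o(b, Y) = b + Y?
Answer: 48/2485 ≈ 0.019316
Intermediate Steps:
k(U, m) = 8 - U
o(b, Y) = Y + b
F = 16 (F = ((2 - 3)*(1 + 3) + 0)² = (-1*4 + 0)² = (-4 + 0)² = (-4)² = 16)
A = -9/355 (A = -9*1/355 = -9/355 ≈ -0.025352)
(F/k(29, -12))*A = (16/(8 - 1*29))*(-9/355) = (16/(8 - 29))*(-9/355) = (16/(-21))*(-9/355) = (16*(-1/21))*(-9/355) = -16/21*(-9/355) = 48/2485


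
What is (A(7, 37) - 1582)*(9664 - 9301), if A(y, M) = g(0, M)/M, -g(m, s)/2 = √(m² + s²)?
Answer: -574992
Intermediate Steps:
g(m, s) = -2*√(m² + s²)
A(y, M) = -2*√(M²)/M (A(y, M) = (-2*√(0² + M²))/M = (-2*√(0 + M²))/M = (-2*√(M²))/M = -2*√(M²)/M)
(A(7, 37) - 1582)*(9664 - 9301) = (-2*√(37²)/37 - 1582)*(9664 - 9301) = (-2*1/37*√1369 - 1582)*363 = (-2*1/37*37 - 1582)*363 = (-2 - 1582)*363 = -1584*363 = -574992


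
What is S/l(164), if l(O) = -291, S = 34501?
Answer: -34501/291 ≈ -118.56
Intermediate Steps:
S/l(164) = 34501/(-291) = 34501*(-1/291) = -34501/291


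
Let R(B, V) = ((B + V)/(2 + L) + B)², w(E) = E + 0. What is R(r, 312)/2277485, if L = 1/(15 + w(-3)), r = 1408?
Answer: 124724224/56937125 ≈ 2.1906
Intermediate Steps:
w(E) = E
L = 1/12 (L = 1/(15 - 3) = 1/12 ≈ 0.083333)
R(B, V) = (12*V/25 + 37*B/25)² (R(B, V) = ((B + V)/(2 + 1/12) + B)² = ((B + V)/(25/12) + B)² = ((B + V)*(12/25) + B)² = ((12*B/25 + 12*V/25) + B)² = (12*V/25 + 37*B/25)²)
R(r, 312)/2277485 = ((12*312 + 37*1408)²/625)/2277485 = ((3744 + 52096)²/625)*(1/2277485) = ((1/625)*55840²)*(1/2277485) = ((1/625)*3118105600)*(1/2277485) = (124724224/25)*(1/2277485) = 124724224/56937125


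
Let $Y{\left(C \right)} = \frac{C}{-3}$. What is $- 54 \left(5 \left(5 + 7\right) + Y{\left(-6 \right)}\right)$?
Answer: $-3348$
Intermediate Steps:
$Y{\left(C \right)} = - \frac{C}{3}$ ($Y{\left(C \right)} = C \left(- \frac{1}{3}\right) = - \frac{C}{3}$)
$- 54 \left(5 \left(5 + 7\right) + Y{\left(-6 \right)}\right) = - 54 \left(5 \left(5 + 7\right) - -2\right) = - 54 \left(5 \cdot 12 + 2\right) = - 54 \left(60 + 2\right) = \left(-54\right) 62 = -3348$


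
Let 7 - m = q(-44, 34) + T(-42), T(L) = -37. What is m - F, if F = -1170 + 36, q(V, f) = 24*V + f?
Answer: 2200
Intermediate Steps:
q(V, f) = f + 24*V
F = -1134
m = 1066 (m = 7 - ((34 + 24*(-44)) - 37) = 7 - ((34 - 1056) - 37) = 7 - (-1022 - 37) = 7 - 1*(-1059) = 7 + 1059 = 1066)
m - F = 1066 - 1*(-1134) = 1066 + 1134 = 2200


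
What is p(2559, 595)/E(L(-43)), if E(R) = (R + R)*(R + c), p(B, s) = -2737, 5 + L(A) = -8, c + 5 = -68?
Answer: -2737/2236 ≈ -1.2241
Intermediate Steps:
c = -73 (c = -5 - 68 = -73)
L(A) = -13 (L(A) = -5 - 8 = -13)
E(R) = 2*R*(-73 + R) (E(R) = (R + R)*(R - 73) = (2*R)*(-73 + R) = 2*R*(-73 + R))
p(2559, 595)/E(L(-43)) = -2737*(-1/(26*(-73 - 13))) = -2737/(2*(-13)*(-86)) = -2737/2236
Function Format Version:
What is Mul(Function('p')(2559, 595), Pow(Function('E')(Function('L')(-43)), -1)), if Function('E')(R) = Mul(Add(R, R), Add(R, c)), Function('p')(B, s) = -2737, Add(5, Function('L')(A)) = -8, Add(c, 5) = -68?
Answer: Rational(-2737, 2236) ≈ -1.2241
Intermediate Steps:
c = -73 (c = Add(-5, -68) = -73)
Function('L')(A) = -13 (Function('L')(A) = Add(-5, -8) = -13)
Function('E')(R) = Mul(2, R, Add(-73, R)) (Function('E')(R) = Mul(Add(R, R), Add(R, -73)) = Mul(Mul(2, R), Add(-73, R)) = Mul(2, R, Add(-73, R)))
Mul(Function('p')(2559, 595), Pow(Function('E')(Function('L')(-43)), -1)) = Mul(-2737, Pow(Mul(2, -13, Add(-73, -13)), -1)) = Mul(-2737, Pow(Mul(2, -13, -86), -1)) = Mul(-2737, Pow(2236, -1)) = Mul(-2737, Rational(1, 2236)) = Rational(-2737, 2236)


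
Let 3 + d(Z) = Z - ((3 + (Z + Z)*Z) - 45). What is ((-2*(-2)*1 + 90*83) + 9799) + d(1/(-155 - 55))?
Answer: 190864747/11025 ≈ 17312.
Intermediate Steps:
d(Z) = 39 + Z - 2*Z**2 (d(Z) = -3 + (Z - ((3 + (Z + Z)*Z) - 45)) = -3 + (Z - ((3 + (2*Z)*Z) - 45)) = -3 + (Z - ((3 + 2*Z**2) - 45)) = -3 + (Z - (-42 + 2*Z**2)) = -3 + (Z + (42 - 2*Z**2)) = -3 + (42 + Z - 2*Z**2) = 39 + Z - 2*Z**2)
((-2*(-2)*1 + 90*83) + 9799) + d(1/(-155 - 55)) = ((-2*(-2)*1 + 90*83) + 9799) + (39 + 1/(-155 - 55) - 2/(-155 - 55)**2) = ((4*1 + 7470) + 9799) + (39 + 1/(-210) - 2*(1/(-210))**2) = ((4 + 7470) + 9799) + (39 - 1/210 - 2*(-1/210)**2) = (7474 + 9799) + (39 - 1/210 - 2*1/44100) = 17273 + (39 - 1/210 - 1/22050) = 17273 + 429922/11025 = 190864747/11025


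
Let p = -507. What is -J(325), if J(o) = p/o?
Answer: 39/25 ≈ 1.5600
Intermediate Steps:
J(o) = -507/o
-J(325) = -(-507)/325 = -1*(-39/25) = 39/25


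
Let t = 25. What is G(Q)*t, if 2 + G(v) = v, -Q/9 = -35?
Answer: 7825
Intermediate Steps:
Q = 315 (Q = -9*(-35) = 315)
G(v) = -2 + v
G(Q)*t = (-2 + 315)*25 = 313*25 = 7825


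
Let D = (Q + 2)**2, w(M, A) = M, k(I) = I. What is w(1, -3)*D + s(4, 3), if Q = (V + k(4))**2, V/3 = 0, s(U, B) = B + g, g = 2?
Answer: 329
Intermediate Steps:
s(U, B) = 2 + B (s(U, B) = B + 2 = 2 + B)
V = 0 (V = 3*0 = 0)
Q = 16 (Q = (0 + 4)**2 = 4**2 = 16)
D = 324 (D = (16 + 2)**2 = 18**2 = 324)
w(1, -3)*D + s(4, 3) = 1*324 + (2 + 3) = 324 + 5 = 329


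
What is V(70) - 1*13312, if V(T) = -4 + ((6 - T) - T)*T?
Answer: -22696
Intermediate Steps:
V(T) = -4 + T*(6 - 2*T) (V(T) = -4 + (6 - 2*T)*T = -4 + T*(6 - 2*T))
V(70) - 1*13312 = (-4 - 2*70² + 6*70) - 1*13312 = (-4 - 2*4900 + 420) - 13312 = (-4 - 9800 + 420) - 13312 = -9384 - 13312 = -22696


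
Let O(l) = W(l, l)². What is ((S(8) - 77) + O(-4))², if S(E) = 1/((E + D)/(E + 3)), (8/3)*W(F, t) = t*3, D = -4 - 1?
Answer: 405769/144 ≈ 2817.8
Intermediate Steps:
D = -5
W(F, t) = 9*t/8 (W(F, t) = 3*(t*3)/8 = 3*(3*t)/8 = 9*t/8)
S(E) = (3 + E)/(-5 + E) (S(E) = 1/((E - 5)/(E + 3)) = 1/((-5 + E)/(3 + E)) = (3 + E)/(-5 + E))
O(l) = 81*l²/64 (O(l) = (9*l/8)² = 81*l²/64)
((S(8) - 77) + O(-4))² = (((3 + 8)/(-5 + 8) - 77) + (81/64)*(-4)²)² = ((11/3 - 77) + (81/64)*16)² = (((⅓)*11 - 77) + 81/4)² = ((11/3 - 77) + 81/4)² = (-220/3 + 81/4)² = (-637/12)² = 405769/144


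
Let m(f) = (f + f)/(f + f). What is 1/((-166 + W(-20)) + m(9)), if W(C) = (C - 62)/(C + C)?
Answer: -20/3259 ≈ -0.0061368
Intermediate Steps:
m(f) = 1 (m(f) = (2*f)/((2*f)) = (2*f)*(1/(2*f)) = 1)
W(C) = (-62 + C)/(2*C) (W(C) = (-62 + C)/((2*C)) = (-62 + C)*(1/(2*C)) = (-62 + C)/(2*C))
1/((-166 + W(-20)) + m(9)) = 1/((-166 + (1/2)*(-62 - 20)/(-20)) + 1) = 1/((-166 + (1/2)*(-1/20)*(-82)) + 1) = 1/((-166 + 41/20) + 1) = 1/(-3279/20 + 1) = 1/(-3259/20) = -20/3259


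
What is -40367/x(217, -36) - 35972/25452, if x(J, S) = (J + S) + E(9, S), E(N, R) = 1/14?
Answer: -1206256783/5376735 ≈ -224.35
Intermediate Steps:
E(N, R) = 1/14
x(J, S) = 1/14 + J + S (x(J, S) = (J + S) + 1/14 = 1/14 + J + S)
-40367/x(217, -36) - 35972/25452 = -40367/(1/14 + 217 - 36) - 35972/25452 = -40367/2535/14 - 35972*1/25452 = -40367*14/2535 - 8993/6363 = -565138/2535 - 8993/6363 = -1206256783/5376735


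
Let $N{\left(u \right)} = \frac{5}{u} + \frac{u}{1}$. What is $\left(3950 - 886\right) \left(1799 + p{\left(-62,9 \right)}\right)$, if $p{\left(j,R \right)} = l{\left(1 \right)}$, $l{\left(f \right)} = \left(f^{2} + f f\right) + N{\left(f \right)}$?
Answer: $5536648$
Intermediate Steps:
$N{\left(u \right)} = u + \frac{5}{u}$ ($N{\left(u \right)} = \frac{5}{u} + u 1 = \frac{5}{u} + u = u + \frac{5}{u}$)
$l{\left(f \right)} = f + 2 f^{2} + \frac{5}{f}$ ($l{\left(f \right)} = \left(f^{2} + f f\right) + \left(f + \frac{5}{f}\right) = \left(f^{2} + f^{2}\right) + \left(f + \frac{5}{f}\right) = 2 f^{2} + \left(f + \frac{5}{f}\right) = f + 2 f^{2} + \frac{5}{f}$)
$p{\left(j,R \right)} = 8$ ($p{\left(j,R \right)} = 1 + 2 \cdot 1^{2} + \frac{5}{1} = 1 + 2 \cdot 1 + 5 \cdot 1 = 1 + 2 + 5 = 8$)
$\left(3950 - 886\right) \left(1799 + p{\left(-62,9 \right)}\right) = \left(3950 - 886\right) \left(1799 + 8\right) = 3064 \cdot 1807 = 5536648$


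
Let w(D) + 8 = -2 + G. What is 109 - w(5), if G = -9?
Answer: 128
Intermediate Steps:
w(D) = -19 (w(D) = -8 + (-2 - 9) = -8 - 11 = -19)
109 - w(5) = 109 - 1*(-19) = 109 + 19 = 128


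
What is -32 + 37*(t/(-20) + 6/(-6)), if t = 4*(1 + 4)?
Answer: -106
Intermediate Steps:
t = 20 (t = 4*5 = 20)
-32 + 37*(t/(-20) + 6/(-6)) = -32 + 37*(20/(-20) + 6/(-6)) = -32 + 37*(20*(-1/20) + 6*(-⅙)) = -32 + 37*(-1 - 1) = -32 + 37*(-2) = -32 - 74 = -106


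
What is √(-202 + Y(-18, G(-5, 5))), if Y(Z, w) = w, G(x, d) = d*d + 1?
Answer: 4*I*√11 ≈ 13.266*I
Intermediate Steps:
G(x, d) = 1 + d² (G(x, d) = d² + 1 = 1 + d²)
√(-202 + Y(-18, G(-5, 5))) = √(-202 + (1 + 5²)) = √(-202 + (1 + 25)) = √(-202 + 26) = √(-176) = 4*I*√11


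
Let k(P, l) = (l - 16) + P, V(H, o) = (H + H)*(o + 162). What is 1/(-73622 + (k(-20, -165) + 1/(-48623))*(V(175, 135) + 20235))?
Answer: -48623/1217267544946 ≈ -3.9944e-8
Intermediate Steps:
V(H, o) = 2*H*(162 + o) (V(H, o) = (2*H)*(162 + o) = 2*H*(162 + o))
k(P, l) = -16 + P + l (k(P, l) = (-16 + l) + P = -16 + P + l)
1/(-73622 + (k(-20, -165) + 1/(-48623))*(V(175, 135) + 20235)) = 1/(-73622 + ((-16 - 20 - 165) + 1/(-48623))*(2*175*(162 + 135) + 20235)) = 1/(-73622 + (-201 - 1/48623)*(2*175*297 + 20235)) = 1/(-73622 - 9773224*(103950 + 20235)/48623) = 1/(-73622 - 9773224/48623*124185) = 1/(-73622 - 1213687822440/48623) = 1/(-1217267544946/48623) = -48623/1217267544946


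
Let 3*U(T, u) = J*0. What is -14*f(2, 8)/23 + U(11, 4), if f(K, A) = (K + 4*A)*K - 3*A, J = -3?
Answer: -616/23 ≈ -26.783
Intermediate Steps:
f(K, A) = -3*A + K*(K + 4*A) (f(K, A) = K*(K + 4*A) - 3*A = -3*A + K*(K + 4*A))
U(T, u) = 0 (U(T, u) = (-3*0)/3 = (⅓)*0 = 0)
-14*f(2, 8)/23 + U(11, 4) = -14*(2² - 3*8 + 4*8*2)/23 + 0 = -14*(4 - 24 + 64)/23 + 0 = -616/23 + 0 = -616/23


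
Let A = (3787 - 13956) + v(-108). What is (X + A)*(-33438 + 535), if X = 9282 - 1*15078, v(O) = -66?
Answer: 527467993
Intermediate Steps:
X = -5796 (X = 9282 - 15078 = -5796)
A = -10235 (A = (3787 - 13956) - 66 = -10169 - 66 = -10235)
(X + A)*(-33438 + 535) = (-5796 - 10235)*(-33438 + 535) = -16031*(-32903) = 527467993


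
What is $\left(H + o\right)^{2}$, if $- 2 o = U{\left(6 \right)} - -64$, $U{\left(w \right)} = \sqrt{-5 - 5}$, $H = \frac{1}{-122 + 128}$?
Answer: $\frac{36391}{36} + \frac{191 i \sqrt{10}}{6} \approx 1010.9 + 100.67 i$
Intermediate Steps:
$H = \frac{1}{6} \approx 0.16667$
$U{\left(w \right)} = i \sqrt{10}$ ($U{\left(w \right)} = \sqrt{-10} = i \sqrt{10}$)
$o = -32 - \frac{i \sqrt{10}}{2}$ ($o = - \frac{i \sqrt{10} - -64}{2} = - \frac{i \sqrt{10} + 64}{2} = - \frac{64 + i \sqrt{10}}{2} = -32 - \frac{i \sqrt{10}}{2} \approx -32.0 - 1.5811 i$)
$\left(H + o\right)^{2} = \left(\frac{1}{6} - \left(32 + \frac{i \sqrt{10}}{2}\right)\right)^{2} = \left(- \frac{191}{6} - \frac{i \sqrt{10}}{2}\right)^{2}$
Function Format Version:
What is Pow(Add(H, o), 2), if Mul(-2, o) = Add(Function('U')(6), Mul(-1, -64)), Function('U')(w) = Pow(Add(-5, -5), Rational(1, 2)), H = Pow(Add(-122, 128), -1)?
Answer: Add(Rational(36391, 36), Mul(Rational(191, 6), I, Pow(10, Rational(1, 2)))) ≈ Add(1010.9, Mul(100.67, I))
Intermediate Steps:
H = Rational(1, 6) (H = Pow(6, -1) = Rational(1, 6) ≈ 0.16667)
Function('U')(w) = Mul(I, Pow(10, Rational(1, 2))) (Function('U')(w) = Pow(-10, Rational(1, 2)) = Mul(I, Pow(10, Rational(1, 2))))
o = Add(-32, Mul(Rational(-1, 2), I, Pow(10, Rational(1, 2)))) (o = Mul(Rational(-1, 2), Add(Mul(I, Pow(10, Rational(1, 2))), Mul(-1, -64))) = Mul(Rational(-1, 2), Add(Mul(I, Pow(10, Rational(1, 2))), 64)) = Mul(Rational(-1, 2), Add(64, Mul(I, Pow(10, Rational(1, 2))))) = Add(-32, Mul(Rational(-1, 2), I, Pow(10, Rational(1, 2)))) ≈ Add(-32.000, Mul(-1.5811, I)))
Pow(Add(H, o), 2) = Pow(Add(Rational(1, 6), Add(-32, Mul(Rational(-1, 2), I, Pow(10, Rational(1, 2))))), 2) = Pow(Add(Rational(-191, 6), Mul(Rational(-1, 2), I, Pow(10, Rational(1, 2)))), 2)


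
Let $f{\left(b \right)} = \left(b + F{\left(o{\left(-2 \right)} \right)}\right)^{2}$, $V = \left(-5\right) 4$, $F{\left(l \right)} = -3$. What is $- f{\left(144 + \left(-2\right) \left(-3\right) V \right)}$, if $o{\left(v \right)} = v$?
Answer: $-441$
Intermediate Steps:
$V = -20$
$f{\left(b \right)} = \left(-3 + b\right)^{2}$ ($f{\left(b \right)} = \left(b - 3\right)^{2} = \left(-3 + b\right)^{2}$)
$- f{\left(144 + \left(-2\right) \left(-3\right) V \right)} = - \left(-3 + \left(144 + \left(-2\right) \left(-3\right) \left(-20\right)\right)\right)^{2} = - \left(-3 + \left(144 + 6 \left(-20\right)\right)\right)^{2} = - \left(-3 + \left(144 - 120\right)\right)^{2} = - \left(-3 + 24\right)^{2} = - 21^{2} = \left(-1\right) 441 = -441$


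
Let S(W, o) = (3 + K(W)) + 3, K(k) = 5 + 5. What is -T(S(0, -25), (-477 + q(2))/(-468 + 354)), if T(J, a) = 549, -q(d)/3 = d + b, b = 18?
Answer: -549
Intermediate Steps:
q(d) = -54 - 3*d (q(d) = -3*(d + 18) = -3*(18 + d) = -54 - 3*d)
K(k) = 10
S(W, o) = 16 (S(W, o) = (3 + 10) + 3 = 13 + 3 = 16)
-T(S(0, -25), (-477 + q(2))/(-468 + 354)) = -1*549 = -549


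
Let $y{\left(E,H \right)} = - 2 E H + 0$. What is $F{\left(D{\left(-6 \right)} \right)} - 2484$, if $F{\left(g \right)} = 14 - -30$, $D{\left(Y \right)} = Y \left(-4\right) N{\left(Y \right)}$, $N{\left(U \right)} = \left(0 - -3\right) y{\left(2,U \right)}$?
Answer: $-2440$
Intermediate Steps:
$y{\left(E,H \right)} = - 2 E H$ ($y{\left(E,H \right)} = - 2 E H + 0 = - 2 E H$)
$N{\left(U \right)} = - 12 U$ ($N{\left(U \right)} = \left(0 - -3\right) \left(\left(-2\right) 2 U\right) = \left(0 + 3\right) \left(- 4 U\right) = 3 \left(- 4 U\right) = - 12 U$)
$D{\left(Y \right)} = 48 Y^{2}$ ($D{\left(Y \right)} = Y \left(-4\right) \left(- 12 Y\right) = - 4 Y \left(- 12 Y\right) = 48 Y^{2}$)
$F{\left(g \right)} = 44$ ($F{\left(g \right)} = 14 + 30 = 44$)
$F{\left(D{\left(-6 \right)} \right)} - 2484 = 44 - 2484 = -2440$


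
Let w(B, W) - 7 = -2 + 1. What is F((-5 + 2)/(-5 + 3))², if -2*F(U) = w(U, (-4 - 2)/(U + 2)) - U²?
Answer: 225/64 ≈ 3.5156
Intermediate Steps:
w(B, W) = 6 (w(B, W) = 7 + (-2 + 1) = 7 - 1 = 6)
F(U) = -3 + U²/2 (F(U) = -(6 - U²)/2 = -3 + U²/2)
F((-5 + 2)/(-5 + 3))² = (-3 + ((-5 + 2)/(-5 + 3))²/2)² = (-3 + (-3/(-2))²/2)² = (-3 + (-3*(-½))²/2)² = (-3 + (3/2)²/2)² = (-3 + (½)*(9/4))² = (-3 + 9/8)² = (-15/8)² = 225/64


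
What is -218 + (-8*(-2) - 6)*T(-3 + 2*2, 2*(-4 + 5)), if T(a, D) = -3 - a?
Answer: -258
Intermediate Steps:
-218 + (-8*(-2) - 6)*T(-3 + 2*2, 2*(-4 + 5)) = -218 + (-8*(-2) - 6)*(-3 - (-3 + 2*2)) = -218 + (16 - 6)*(-3 - (-3 + 4)) = -218 + 10*(-3 - 1*1) = -218 + 10*(-3 - 1) = -218 + 10*(-4) = -218 - 40 = -258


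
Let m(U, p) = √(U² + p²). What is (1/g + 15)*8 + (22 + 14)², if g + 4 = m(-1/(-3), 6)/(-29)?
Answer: 170780856/120779 + 3480*√13/120779 ≈ 1414.1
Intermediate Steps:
g = -4 - 5*√13/87 (g = -4 + √((-1/(-3))² + 6²)/(-29) = -4 + √((-1*(-⅓))² + 36)*(-1/29) = -4 + √((⅓)² + 36)*(-1/29) = -4 + √(⅑ + 36)*(-1/29) = -4 + √(325/9)*(-1/29) = -4 + (5*√13/3)*(-1/29) = -4 - 5*√13/87 ≈ -4.2072)
(1/g + 15)*8 + (22 + 14)² = (1/(-4 - 5*√13/87) + 15)*8 + (22 + 14)² = (15 + 1/(-4 - 5*√13/87))*8 + 36² = (120 + 8/(-4 - 5*√13/87)) + 1296 = 1416 + 8/(-4 - 5*√13/87)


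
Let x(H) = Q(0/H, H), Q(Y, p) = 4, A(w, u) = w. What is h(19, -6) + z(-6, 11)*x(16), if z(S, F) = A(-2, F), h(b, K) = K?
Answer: -14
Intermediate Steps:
z(S, F) = -2
x(H) = 4
h(19, -6) + z(-6, 11)*x(16) = -6 - 2*4 = -6 - 8 = -14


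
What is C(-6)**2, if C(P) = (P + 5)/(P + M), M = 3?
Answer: 1/9 ≈ 0.11111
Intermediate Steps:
C(P) = (5 + P)/(3 + P) (C(P) = (P + 5)/(P + 3) = (5 + P)/(3 + P))
C(-6)**2 = ((5 - 6)/(3 - 6))**2 = (-1/(-3))**2 = (-1/3*(-1))**2 = (1/3)**2 = 1/9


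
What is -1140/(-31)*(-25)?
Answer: -28500/31 ≈ -919.35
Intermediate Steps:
-1140/(-31)*(-25) = -1140*(-1)/31*(-25) = -30*(-38/31)*(-25) = (1140/31)*(-25) = -28500/31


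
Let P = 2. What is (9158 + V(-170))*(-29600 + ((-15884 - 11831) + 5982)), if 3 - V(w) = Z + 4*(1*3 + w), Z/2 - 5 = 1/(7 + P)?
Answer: -1512081959/3 ≈ -5.0403e+8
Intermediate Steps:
Z = 92/9 (Z = 10 + 2/(7 + 2) = 10 + 2/9 = 92/9 ≈ 10.222)
V(w) = -173/9 - 4*w (V(w) = 3 - (92/9 + 4*(1*3 + w)) = 3 - (92/9 + 4*(3 + w)) = 3 - (92/9 + (12 + 4*w)) = 3 - (200/9 + 4*w) = 3 + (-200/9 - 4*w) = -173/9 - 4*w)
(9158 + V(-170))*(-29600 + ((-15884 - 11831) + 5982)) = (9158 + (-173/9 - 4*(-170)))*(-29600 + ((-15884 - 11831) + 5982)) = (9158 + (-173/9 + 680))*(-29600 + (-27715 + 5982)) = (9158 + 5947/9)*(-29600 - 21733) = (88369/9)*(-51333) = -1512081959/3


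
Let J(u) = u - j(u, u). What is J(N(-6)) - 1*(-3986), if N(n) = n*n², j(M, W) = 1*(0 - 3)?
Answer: 3773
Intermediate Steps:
j(M, W) = -3 (j(M, W) = 1*(-3) = -3)
N(n) = n³
J(u) = 3 + u (J(u) = u - 1*(-3) = u + 3 = 3 + u)
J(N(-6)) - 1*(-3986) = (3 + (-6)³) - 1*(-3986) = (3 - 216) + 3986 = -213 + 3986 = 3773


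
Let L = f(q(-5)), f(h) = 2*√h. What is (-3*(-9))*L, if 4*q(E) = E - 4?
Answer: 81*I ≈ 81.0*I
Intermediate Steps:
q(E) = -1 + E/4 (q(E) = (E - 4)/4 = (-4 + E)/4 = -1 + E/4)
L = 3*I (L = 2*√(-1 + (¼)*(-5)) = 2*√(-1 - 5/4) = 2*√(-9/4) = 2*(3*I/2) = 3*I ≈ 3.0*I)
(-3*(-9))*L = (-3*(-9))*(3*I) = 27*(3*I) = 81*I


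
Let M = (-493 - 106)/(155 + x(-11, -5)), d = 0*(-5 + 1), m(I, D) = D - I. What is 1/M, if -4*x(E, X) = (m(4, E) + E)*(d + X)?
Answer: -245/1198 ≈ -0.20451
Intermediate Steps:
d = 0 (d = 0*(-4) = 0)
x(E, X) = -X*(-4 + 2*E)/4 (x(E, X) = -((E - 1*4) + E)*(0 + X)/4 = -((E - 4) + E)*X/4 = -((-4 + E) + E)*X/4 = -(-4 + 2*E)*X/4 = -X*(-4 + 2*E)/4)
M = -1198/245 (M = (-493 - 106)/(155 + (½)*(-5)*(2 - 1*(-11))) = -599/(155 + (½)*(-5)*(2 + 11)) = -599/(155 + (½)*(-5)*13) = -599/(155 - 65/2) = -599/245/2 = -599*2/245 = -1198/245 ≈ -4.8898)
1/M = 1/(-1198/245) = -245/1198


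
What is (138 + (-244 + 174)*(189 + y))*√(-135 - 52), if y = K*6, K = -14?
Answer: -7212*I*√187 ≈ -98623.0*I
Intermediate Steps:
y = -84 (y = -14*6 = -84)
(138 + (-244 + 174)*(189 + y))*√(-135 - 52) = (138 + (-244 + 174)*(189 - 84))*√(-135 - 52) = (138 - 70*105)*√(-187) = (138 - 7350)*(I*√187) = -7212*I*√187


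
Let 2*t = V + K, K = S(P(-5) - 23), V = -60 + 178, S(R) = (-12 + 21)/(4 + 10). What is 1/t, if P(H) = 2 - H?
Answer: 28/1661 ≈ 0.016857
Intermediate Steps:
S(R) = 9/14
V = 118
K = 9/14 ≈ 0.64286
t = 1661/28 (t = (118 + 9/14)/2 = (1/2)*(1661/14) = 1661/28 ≈ 59.321)
1/t = 1/(1661/28) = 28/1661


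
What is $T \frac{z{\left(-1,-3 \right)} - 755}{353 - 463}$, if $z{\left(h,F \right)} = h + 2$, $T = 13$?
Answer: $\frac{4901}{55} \approx 89.109$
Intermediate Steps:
$z{\left(h,F \right)} = 2 + h$
$T \frac{z{\left(-1,-3 \right)} - 755}{353 - 463} = 13 \frac{\left(2 - 1\right) - 755}{353 - 463} = 13 \frac{1 - 755}{-110} = 13 \left(\left(-754\right) \left(- \frac{1}{110}\right)\right) = 13 \cdot \frac{377}{55} = \frac{4901}{55}$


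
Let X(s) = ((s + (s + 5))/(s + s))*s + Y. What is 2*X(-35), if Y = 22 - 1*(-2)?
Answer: -17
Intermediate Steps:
Y = 24 (Y = 22 + 2 = 24)
X(s) = 53/2 + s (X(s) = ((s + (s + 5))/(s + s))*s + 24 = ((s + (5 + s))/((2*s)))*s + 24 = ((5 + 2*s)*(1/(2*s)))*s + 24 = ((5 + 2*s)/(2*s))*s + 24 = (5/2 + s) + 24 = 53/2 + s)
2*X(-35) = 2*(53/2 - 35) = 2*(-17/2) = -17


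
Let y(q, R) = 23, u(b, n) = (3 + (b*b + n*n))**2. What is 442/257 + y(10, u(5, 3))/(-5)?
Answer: -3701/1285 ≈ -2.8802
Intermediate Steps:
u(b, n) = (3 + b**2 + n**2)**2 (u(b, n) = (3 + (b**2 + n**2))**2 = (3 + b**2 + n**2)**2)
442/257 + y(10, u(5, 3))/(-5) = 442/257 + 23/(-5) = 442*(1/257) + 23*(-1/5) = 442/257 - 23/5 = -3701/1285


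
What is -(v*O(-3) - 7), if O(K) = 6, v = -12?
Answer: 79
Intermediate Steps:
-(v*O(-3) - 7) = -(-12*6 - 7) = -(-72 - 7) = -1*(-79) = 79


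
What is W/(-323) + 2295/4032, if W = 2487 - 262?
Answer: -914435/144704 ≈ -6.3194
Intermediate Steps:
W = 2225
W/(-323) + 2295/4032 = 2225/(-323) + 2295/4032 = 2225*(-1/323) + 2295*(1/4032) = -2225/323 + 255/448 = -914435/144704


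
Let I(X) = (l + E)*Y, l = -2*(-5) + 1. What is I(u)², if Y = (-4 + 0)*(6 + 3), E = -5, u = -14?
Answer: 46656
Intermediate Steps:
l = 11 (l = 10 + 1 = 11)
Y = -36 (Y = -4*9 = -36)
I(X) = -216 (I(X) = (11 - 5)*(-36) = 6*(-36) = -216)
I(u)² = (-216)² = 46656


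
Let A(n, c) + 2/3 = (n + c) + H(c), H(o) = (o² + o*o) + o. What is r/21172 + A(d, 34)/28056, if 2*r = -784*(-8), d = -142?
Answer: 12689291/55687653 ≈ 0.22787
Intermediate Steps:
r = 3136 (r = (-784*(-8))/2 = (½)*6272 = 3136)
H(o) = o + 2*o² (H(o) = (o² + o²) + o = 2*o² + o = o + 2*o²)
A(n, c) = -⅔ + c + n + c*(1 + 2*c) (A(n, c) = -⅔ + ((n + c) + c*(1 + 2*c)) = -⅔ + ((c + n) + c*(1 + 2*c)) = -⅔ + (c + n + c*(1 + 2*c)) = -⅔ + c + n + c*(1 + 2*c))
r/21172 + A(d, 34)/28056 = 3136/21172 + (-⅔ - 142 + 2*34 + 2*34²)/28056 = 3136*(1/21172) + (-⅔ - 142 + 68 + 2*1156)*(1/28056) = 784/5293 + (-⅔ - 142 + 68 + 2312)*(1/28056) = 784/5293 + (6712/3)*(1/28056) = 784/5293 + 839/10521 = 12689291/55687653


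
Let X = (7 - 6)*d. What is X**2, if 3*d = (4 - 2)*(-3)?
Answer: 4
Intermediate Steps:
d = -2 (d = ((4 - 2)*(-3))/3 = (2*(-3))/3 = (1/3)*(-6) = -2)
X = -2 (X = (7 - 6)*(-2) = 1*(-2) = -2)
X**2 = (-2)**2 = 4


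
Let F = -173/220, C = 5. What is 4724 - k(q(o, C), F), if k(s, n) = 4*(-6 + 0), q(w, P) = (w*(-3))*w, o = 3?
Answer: 4748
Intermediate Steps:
q(w, P) = -3*w² (q(w, P) = (-3*w)*w = -3*w²)
F = -173/220 (F = -173*1/220 = -173/220 ≈ -0.78636)
k(s, n) = -24 (k(s, n) = 4*(-6) = -24)
4724 - k(q(o, C), F) = 4724 - 1*(-24) = 4724 + 24 = 4748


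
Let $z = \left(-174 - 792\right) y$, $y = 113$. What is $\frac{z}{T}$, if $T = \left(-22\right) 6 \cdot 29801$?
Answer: $\frac{18193}{655622} \approx 0.027749$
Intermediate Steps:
$z = -109158$ ($z = \left(-174 - 792\right) 113 = \left(-966\right) 113 = -109158$)
$T = -3933732$ ($T = \left(-132\right) 29801 = -3933732$)
$\frac{z}{T} = - \frac{109158}{-3933732} = \left(-109158\right) \left(- \frac{1}{3933732}\right) = \frac{18193}{655622}$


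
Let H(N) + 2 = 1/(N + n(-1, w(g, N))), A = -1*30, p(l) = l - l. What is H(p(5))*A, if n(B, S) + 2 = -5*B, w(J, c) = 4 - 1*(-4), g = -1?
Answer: 50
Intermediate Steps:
p(l) = 0
A = -30
w(J, c) = 8 (w(J, c) = 4 + 4 = 8)
n(B, S) = -2 - 5*B
H(N) = -2 + 1/(3 + N) (H(N) = -2 + 1/(N + (-2 - 5*(-1))) = -2 + 1/(N + (-2 + 5)) = -2 + 1/(N + 3) = -2 + 1/(3 + N))
H(p(5))*A = ((-5 - 2*0)/(3 + 0))*(-30) = ((-5 + 0)/3)*(-30) = ((⅓)*(-5))*(-30) = -5/3*(-30) = 50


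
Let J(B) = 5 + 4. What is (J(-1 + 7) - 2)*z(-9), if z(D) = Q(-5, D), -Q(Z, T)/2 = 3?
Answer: -42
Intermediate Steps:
Q(Z, T) = -6 (Q(Z, T) = -2*3 = -6)
J(B) = 9
z(D) = -6
(J(-1 + 7) - 2)*z(-9) = (9 - 2)*(-6) = 7*(-6) = -42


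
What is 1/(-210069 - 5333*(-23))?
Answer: -1/87410 ≈ -1.1440e-5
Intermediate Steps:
1/(-210069 - 5333*(-23)) = 1/(-210069 + 122659) = 1/(-87410) = -1/87410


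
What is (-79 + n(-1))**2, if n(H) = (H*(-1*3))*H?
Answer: 6724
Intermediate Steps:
n(H) = -3*H**2 (n(H) = (H*(-3))*H = (-3*H)*H = -3*H**2)
(-79 + n(-1))**2 = (-79 - 3*(-1)**2)**2 = (-79 - 3*1)**2 = (-79 - 3)**2 = (-82)**2 = 6724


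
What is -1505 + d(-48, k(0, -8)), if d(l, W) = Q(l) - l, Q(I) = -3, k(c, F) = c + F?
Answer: -1460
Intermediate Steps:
k(c, F) = F + c
d(l, W) = -3 - l
-1505 + d(-48, k(0, -8)) = -1505 + (-3 - 1*(-48)) = -1505 + (-3 + 48) = -1505 + 45 = -1460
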